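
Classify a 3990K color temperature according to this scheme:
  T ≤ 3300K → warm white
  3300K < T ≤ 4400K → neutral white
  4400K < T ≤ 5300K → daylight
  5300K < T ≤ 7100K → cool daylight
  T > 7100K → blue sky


Temperature: 3990K
3300K < 3990K ≤ 4400K → neutral white
Classification: neutral white


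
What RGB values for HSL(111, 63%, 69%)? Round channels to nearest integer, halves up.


H=111°, S=0.63, L=0.69
C = (1-|2L-1|)×S = (1-|0.38|)×0.63 = 0.3906
H' = H/60 = 111/60 ≈ 1.8500; X = C×(1-|H' mod 2 - 1|) = 0.05859
m = L - C/2 = 0.69 - 0.1953 = 0.4947
Sector ⌊H'⌋ = 1 → (R',G',B') = (0.05859, 0.3906, 0.0)
RGB = ((R'+m)×255, (G'+m)×255, (B'+m)×255) = (141.08895, 225.7515, 126.1485)
Round half up → RGB(141, 226, 126)


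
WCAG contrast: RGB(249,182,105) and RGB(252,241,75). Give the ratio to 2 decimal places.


Linearize each sRGB channel c=v/255: c/12.92 if c ≤ 0.04045 else ((c+0.055)/1.055)^2.4
L = 0.2126×R_lin + 0.7152×G_lin + 0.0722×B_lin
Color 1 (249,182,105):
  R=249: 249/255≈0.9765 > 0.04045 → ((0.9765+0.055)/1.055)^2.4 ≈ 0.94731
  G=182: 182/255≈0.7137 > 0.04045 → ((0.7137+0.055)/1.055)^2.4 ≈ 0.46778
  B=105: 105/255≈0.4118 > 0.04045 → ((0.4118+0.055)/1.055)^2.4 ≈ 0.14126
  L1 = 0.2126×0.94731 + 0.7152×0.46778 + 0.0722×0.14126 ≈ 0.54616
Color 2 (252,241,75):
  R=252: 252/255≈0.9882 > 0.04045 → ((0.9882+0.055)/1.055)^2.4 ≈ 0.97345
  G=241: 241/255≈0.9451 > 0.04045 → ((0.9451+0.055)/1.055)^2.4 ≈ 0.87962
  B=75: 75/255≈0.2941 > 0.04045 → ((0.2941+0.055)/1.055)^2.4 ≈ 0.07036
  L2 = 0.2126×0.97345 + 0.7152×0.87962 + 0.0722×0.07036 ≈ 0.84114
Lighter = 0.84114, Darker = 0.54616
Ratio = (L_lighter + 0.05) / (L_darker + 0.05)
Ratio = (0.84114 + 0.05) / (0.54616 + 0.05) = 0.89114 / 0.59616 ≈ 1.4948
Ratio ≈ 1.49:1


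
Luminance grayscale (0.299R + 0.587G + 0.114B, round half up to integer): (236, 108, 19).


Gray = 0.299×R + 0.587×G + 0.114×B
Gray = 0.299×236 + 0.587×108 + 0.114×19
Gray = 70.564 + 63.396 + 2.166
Gray = 136.126 → round half up → 136
Gray = 136


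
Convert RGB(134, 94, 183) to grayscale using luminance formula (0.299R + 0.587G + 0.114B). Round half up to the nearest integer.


Gray = 0.299×R + 0.587×G + 0.114×B
Gray = 0.299×134 + 0.587×94 + 0.114×183
Gray = 40.066 + 55.178 + 20.862
Gray = 116.106 → round half up → 116
Gray = 116


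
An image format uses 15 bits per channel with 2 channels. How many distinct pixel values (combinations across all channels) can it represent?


Total bits = 15 bits/channel × 2 channels = 30 bits
Distinct pixel values = 2^30
= 1,073,741,824 pixel values


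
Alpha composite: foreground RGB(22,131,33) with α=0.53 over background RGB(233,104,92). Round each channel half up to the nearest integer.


C = α×F + (1-α)×B, with 1-α = 0.47
R: 0.53×22 + 0.47×233 = 11.66 + 109.51 = 121.17 → 121
G: 0.53×131 + 0.47×104 = 69.43 + 48.88 = 118.31 → 118
B: 0.53×33 + 0.47×92 = 17.49 + 43.24 = 60.73 → 61
= RGB(121, 118, 61)


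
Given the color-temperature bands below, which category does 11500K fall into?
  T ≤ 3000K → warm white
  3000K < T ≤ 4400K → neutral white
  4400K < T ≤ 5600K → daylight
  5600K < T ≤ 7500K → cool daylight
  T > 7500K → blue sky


Temperature: 11500K
11500K > 7500K → blue sky
Classification: blue sky


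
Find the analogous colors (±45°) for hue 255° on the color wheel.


Base hue: 255°
Left analog: (255 - 45) mod 360 = 210°
Right analog: (255 + 45) mod 360 = 300°
Analogous hues = 210° and 300°


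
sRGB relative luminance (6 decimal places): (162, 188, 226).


Linearize each channel (sRGB transfer function): c = v/255; c_lin = c/12.92 if c ≤ 0.04045, else ((c+0.055)/1.055)^2.4
  R: 162/255 ≈ 0.635294 > 0.04045 → ((0.635294+0.055)/1.055)^2.4 ≈ 0.361307
  G: 188/255 ≈ 0.737255 > 0.04045 → ((0.737255+0.055)/1.055)^2.4 ≈ 0.502886
  B: 226/255 ≈ 0.886275 > 0.04045 → ((0.886275+0.055)/1.055)^2.4 ≈ 0.760525
R_lin = 0.361307, G_lin = 0.502886, B_lin = 0.760525
L = 0.2126×R + 0.7152×G + 0.0722×B
L = 0.2126×0.361307 + 0.7152×0.502886 + 0.0722×0.760525
L ≈ 0.491388


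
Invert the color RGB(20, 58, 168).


Invert: (255-R, 255-G, 255-B)
R: 255-20 = 235
G: 255-58 = 197
B: 255-168 = 87
= RGB(235, 197, 87)


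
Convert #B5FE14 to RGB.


B5 → 181 (R)
FE → 254 (G)
14 → 20 (B)
= RGB(181, 254, 20)


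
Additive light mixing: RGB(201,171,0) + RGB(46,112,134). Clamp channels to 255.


Additive: each channel = min(255, C₁+C₂)
R: 201+46 = 247 → 247
G: 171+112 = 283 → 255
B: 0+134 = 134 → 134
= RGB(247, 255, 134)


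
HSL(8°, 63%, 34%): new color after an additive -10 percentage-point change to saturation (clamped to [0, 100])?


Original S = 63%
Adjustment = -10 percentage points
New S = 63 + (-10) = 53
Clamp to [0, 100] → 53
= HSL(8°, 53%, 34%)


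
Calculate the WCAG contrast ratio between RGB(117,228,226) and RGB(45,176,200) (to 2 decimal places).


Linearize each sRGB channel c=v/255: c/12.92 if c ≤ 0.04045 else ((c+0.055)/1.055)^2.4
L = 0.2126×R_lin + 0.7152×G_lin + 0.0722×B_lin
Color 1 (117,228,226):
  R=117: 117/255≈0.4588 > 0.04045 → ((0.4588+0.055)/1.055)^2.4 ≈ 0.17789
  G=228: 228/255≈0.8941 > 0.04045 → ((0.8941+0.055)/1.055)^2.4 ≈ 0.77582
  B=226: 226/255≈0.8863 > 0.04045 → ((0.8863+0.055)/1.055)^2.4 ≈ 0.76052
  L1 = 0.2126×0.17789 + 0.7152×0.77582 + 0.0722×0.76052 ≈ 0.64760
Color 2 (45,176,200):
  R=45: 45/255≈0.1765 > 0.04045 → ((0.1765+0.055)/1.055)^2.4 ≈ 0.02624
  G=176: 176/255≈0.6902 > 0.04045 → ((0.6902+0.055)/1.055)^2.4 ≈ 0.43415
  B=200: 200/255≈0.7843 > 0.04045 → ((0.7843+0.055)/1.055)^2.4 ≈ 0.57758
  L2 = 0.2126×0.02624 + 0.7152×0.43415 + 0.0722×0.57758 ≈ 0.35779
Lighter = 0.64760, Darker = 0.35779
Ratio = (L_lighter + 0.05) / (L_darker + 0.05)
Ratio = (0.64760 + 0.05) / (0.35779 + 0.05) = 0.69760 / 0.40779 ≈ 1.7107
Ratio ≈ 1.71:1


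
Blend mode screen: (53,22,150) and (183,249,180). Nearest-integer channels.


Screen: C = 255 - (255-A)×(255-B)/255, rounded to nearest integer
R: 255 - (255-53)×(255-183)/255 = 255 - 14544/255 ≈ 255 - 57.035 = 197.965 → 198
G: 255 - (255-22)×(255-249)/255 = 255 - 1398/255 ≈ 255 - 5.482 = 249.518 → 250
B: 255 - (255-150)×(255-180)/255 = 255 - 7875/255 ≈ 255 - 30.882 = 224.118 → 224
= RGB(198, 250, 224)


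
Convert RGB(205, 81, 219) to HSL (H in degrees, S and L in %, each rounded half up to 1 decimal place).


Normalize: R'=205/255≈0.8039, G'=81/255≈0.3176, B'=219/255≈0.8588
Max=219/255, Min=81/255, Δ=Max-Min=138/255
L = (Max+Min)/2 = (219+81)/510 = 300/510 = 0.58823… → L = 58.8%
L > 0.5 → S = Δ/(2-Max-Min) = 138/(510-219-81) = 138/210 = 0.65714… → S = 65.7%
(the 1/255 factors cancel in S and H, so raw channel differences can be used)
Max is B' → H = 60 × ((R-G)/Δ + 4) = 60 × ((205-81)/138 + 4)
  124/138 + 4 = 0.8985… + 4 = 4.8985…
  H = 60 × 4.8985… = 293.913…° → H = 293.9°
= HSL(293.9°, 65.7%, 58.8%)


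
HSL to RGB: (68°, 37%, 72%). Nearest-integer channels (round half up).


H=68°, S=0.37, L=0.72
C = (1-|2L-1|)×S = (1-|0.44|)×0.37 = 0.2072
H' = H/60 = 68/60 ≈ 1.1333; X = C×(1-|H' mod 2 - 1|) ≈ 0.1796
m = L - C/2 = 0.72 - 0.1036 = 0.6164
Sector ⌊H'⌋ = 1 → (R',G',B') = (≈0.1796, 0.2072, 0.0)
RGB = ((R'+m)×255, (G'+m)×255, (B'+m)×255) = (202.9732, 210.018, 157.182)
Round half up → RGB(203, 210, 157)


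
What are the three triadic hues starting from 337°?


Triadic: equally spaced at 120° intervals
H1 = 337°
H2 = (337 + 120) mod 360 = 97°
H3 = (337 + 240) mod 360 = 217°
Triadic = 337°, 97°, 217°


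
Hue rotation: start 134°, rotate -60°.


New hue = (H + rotation) mod 360
New hue = (134 -60) mod 360
= 74 mod 360
= 74°


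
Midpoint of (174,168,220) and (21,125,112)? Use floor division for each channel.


Midpoint: each channel = ⌊(C₁+C₂)/2⌋
R: ⌊(174+21)/2⌋ = 97
G: ⌊(168+125)/2⌋ = 146
B: ⌊(220+112)/2⌋ = 166
= RGB(97, 146, 166)


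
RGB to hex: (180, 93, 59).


R = 180 → B4 (hex)
G = 93 → 5D (hex)
B = 59 → 3B (hex)
Hex = #B45D3B


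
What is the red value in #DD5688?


Color: #DD5688
R = DD = 221
G = 56 = 86
B = 88 = 136
Red = 221


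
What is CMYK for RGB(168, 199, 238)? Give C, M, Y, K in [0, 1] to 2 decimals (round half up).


R'=168/255≈0.6588, G'=199/255≈0.7804, B'=238/255≈0.9333
K = 1 - max(R',G',B') = 1 - 238/255 = 17/255 = 0.06666… → 0.07
(1-R'-K)/(1-K) simplifies to (max-R)/max with max = 238:
C = (238-168)/238 = 70/238 = 0.29411… → 0.29
M = (238-199)/238 = 39/238 = 0.16386… → 0.16
Y = (238-238)/238 = 0/238 = 0 → 0.00
= CMYK(0.29, 0.16, 0.00, 0.07)


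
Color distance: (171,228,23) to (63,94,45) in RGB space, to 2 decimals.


d = √[(R₁-R₂)² + (G₁-G₂)² + (B₁-B₂)²]
d = √[(171-63)² + (228-94)² + (23-45)²]
d = √[11664 + 17956 + 484]
d = √30104
d ≈ 173.51


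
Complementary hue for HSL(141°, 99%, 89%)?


Complement = opposite side of color wheel = hue + 180°
H' = (141 + 180) mod 360 = 321°
S and L unchanged.
= HSL(321°, 99%, 89%)


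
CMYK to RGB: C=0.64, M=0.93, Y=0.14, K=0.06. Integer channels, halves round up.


R = 255 × (1-C) × (1-K) = 255 × 0.36 × 0.94 = 86.292 → 86
G = 255 × (1-M) × (1-K) = 255 × 0.07 × 0.94 = 16.779 → 17
B = 255 × (1-Y) × (1-K) = 255 × 0.86 × 0.94 = 206.142 → 206
= RGB(86, 17, 206)


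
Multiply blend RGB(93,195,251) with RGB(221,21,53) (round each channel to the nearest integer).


Multiply: C = A×B/255, rounded to nearest integer
R: 93×221/255 = 20553/255 ≈ 80.600 → 81
G: 195×21/255 = 4095/255 ≈ 16.059 → 16
B: 251×53/255 = 13303/255 ≈ 52.169 → 52
= RGB(81, 16, 52)


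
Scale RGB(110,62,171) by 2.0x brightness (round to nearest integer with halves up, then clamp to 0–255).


Multiply each channel by 2.0, round half up, clamp to [0, 255]
R: 110×2.0 = 220
G: 62×2.0 = 124
B: 171×2.0 = 342 → clamp → 255
= RGB(220, 124, 255)


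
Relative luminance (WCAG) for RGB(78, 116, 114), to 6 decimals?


Linearize each channel (sRGB transfer function): c = v/255; c_lin = c/12.92 if c ≤ 0.04045, else ((c+0.055)/1.055)^2.4
  R: 78/255 ≈ 0.305882 > 0.04045 → ((0.305882+0.055)/1.055)^2.4 ≈ 0.076185
  G: 116/255 ≈ 0.454902 > 0.04045 → ((0.454902+0.055)/1.055)^2.4 ≈ 0.174647
  B: 114/255 ≈ 0.447059 > 0.04045 → ((0.447059+0.055)/1.055)^2.4 ≈ 0.168269
R_lin = 0.076185, G_lin = 0.174647, B_lin = 0.168269
L = 0.2126×R + 0.7152×G + 0.0722×B
L = 0.2126×0.076185 + 0.7152×0.174647 + 0.0722×0.168269
L ≈ 0.153254


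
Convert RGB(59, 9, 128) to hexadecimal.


R = 59 → 3B (hex)
G = 9 → 09 (hex)
B = 128 → 80 (hex)
Hex = #3B0980


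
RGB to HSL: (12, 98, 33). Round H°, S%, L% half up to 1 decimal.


Normalize: R'=12/255≈0.0471, G'=98/255≈0.3843, B'=33/255≈0.1294
Max=98/255, Min=12/255, Δ=Max-Min=86/255
L = (Max+Min)/2 = (98+12)/510 = 110/510 = 0.21568… → L = 21.6%
L ≤ 0.5 → S = Δ/(Max+Min) = 86/(98+12) = 86/110 = 0.78181… → S = 78.2%
(the 1/255 factors cancel in S and H, so raw channel differences can be used)
Max is G' → H = 60 × ((B-R)/Δ + 2) = 60 × ((33-12)/86 + 2)
  21/86 + 2 = 0.2441… + 2 = 2.2441…
  H = 60 × 2.2441… = 134.651…° → H = 134.7°
= HSL(134.7°, 78.2%, 21.6%)


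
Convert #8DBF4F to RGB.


8D → 141 (R)
BF → 191 (G)
4F → 79 (B)
= RGB(141, 191, 79)


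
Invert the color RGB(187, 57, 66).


Invert: (255-R, 255-G, 255-B)
R: 255-187 = 68
G: 255-57 = 198
B: 255-66 = 189
= RGB(68, 198, 189)


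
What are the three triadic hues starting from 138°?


Triadic: equally spaced at 120° intervals
H1 = 138°
H2 = (138 + 120) mod 360 = 258°
H3 = (138 + 240) mod 360 = 18°
Triadic = 138°, 258°, 18°


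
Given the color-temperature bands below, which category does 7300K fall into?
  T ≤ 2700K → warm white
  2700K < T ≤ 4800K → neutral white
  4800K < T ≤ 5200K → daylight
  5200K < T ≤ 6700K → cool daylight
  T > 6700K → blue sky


Temperature: 7300K
7300K > 6700K → blue sky
Classification: blue sky


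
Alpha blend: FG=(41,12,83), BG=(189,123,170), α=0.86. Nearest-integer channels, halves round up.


C = α×F + (1-α)×B, with 1-α = 0.14
R: 0.86×41 + 0.14×189 = 35.26 + 26.46 = 61.72 → 62
G: 0.86×12 + 0.14×123 = 10.32 + 17.22 = 27.54 → 28
B: 0.86×83 + 0.14×170 = 71.38 + 23.80 = 95.18 → 95
= RGB(62, 28, 95)


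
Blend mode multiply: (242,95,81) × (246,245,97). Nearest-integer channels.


Multiply: C = A×B/255, rounded to nearest integer
R: 242×246/255 = 59532/255 ≈ 233.459 → 233
G: 95×245/255 = 23275/255 ≈ 91.275 → 91
B: 81×97/255 = 7857/255 ≈ 30.812 → 31
= RGB(233, 91, 31)


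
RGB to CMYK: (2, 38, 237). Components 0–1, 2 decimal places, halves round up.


R'=2/255≈0.0078, G'=38/255≈0.1490, B'=237/255≈0.9294
K = 1 - max(R',G',B') = 1 - 237/255 = 18/255 = 0.07058… → 0.07
(1-R'-K)/(1-K) simplifies to (max-R)/max with max = 237:
C = (237-2)/237 = 235/237 = 0.99156… → 0.99
M = (237-38)/237 = 199/237 = 0.83966… → 0.84
Y = (237-237)/237 = 0/237 = 0 → 0.00
= CMYK(0.99, 0.84, 0.00, 0.07)


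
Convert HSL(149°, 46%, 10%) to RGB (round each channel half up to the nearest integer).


H=149°, S=0.46, L=0.10
C = (1-|2L-1|)×S = (1-|-0.80|)×0.46 = 0.092
H' = H/60 = 149/60 ≈ 2.4833; X = C×(1-|H' mod 2 - 1|) ≈ 0.0445
m = L - C/2 = 0.10 - 0.046 = 0.054
Sector ⌊H'⌋ = 2 → (R',G',B') = (0.0, 0.092, ≈0.0445)
RGB = ((R'+m)×255, (G'+m)×255, (B'+m)×255) = (13.77, 37.23, 25.109)
Round half up → RGB(14, 37, 25)


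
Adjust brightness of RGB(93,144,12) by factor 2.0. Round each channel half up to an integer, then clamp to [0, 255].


Multiply each channel by 2.0, round half up, clamp to [0, 255]
R: 93×2.0 = 186
G: 144×2.0 = 288 → clamp → 255
B: 12×2.0 = 24
= RGB(186, 255, 24)


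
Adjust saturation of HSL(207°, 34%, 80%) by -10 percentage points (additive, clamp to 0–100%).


Original S = 34%
Adjustment = -10 percentage points
New S = 34 + (-10) = 24
Clamp to [0, 100] → 24
= HSL(207°, 24%, 80%)


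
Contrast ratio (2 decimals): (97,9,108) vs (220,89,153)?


Linearize each sRGB channel c=v/255: c/12.92 if c ≤ 0.04045 else ((c+0.055)/1.055)^2.4
L = 0.2126×R_lin + 0.7152×G_lin + 0.0722×B_lin
Color 1 (97,9,108):
  R=97: 97/255≈0.3804 > 0.04045 → ((0.3804+0.055)/1.055)^2.4 ≈ 0.11954
  G=9: 9/255≈0.0353 ≤ 0.04045 → 0.0353/12.92 ≈ 0.00273
  B=108: 108/255≈0.4235 > 0.04045 → ((0.4235+0.055)/1.055)^2.4 ≈ 0.14996
  L1 = 0.2126×0.11954 + 0.7152×0.00273 + 0.0722×0.14996 ≈ 0.03819
Color 2 (220,89,153):
  R=220: 220/255≈0.8627 > 0.04045 → ((0.8627+0.055)/1.055)^2.4 ≈ 0.71569
  G=89: 89/255≈0.3490 > 0.04045 → ((0.3490+0.055)/1.055)^2.4 ≈ 0.09990
  B=153: 153/255≈0.6000 > 0.04045 → ((0.6000+0.055)/1.055)^2.4 ≈ 0.31855
  L2 = 0.2126×0.71569 + 0.7152×0.09990 + 0.0722×0.31855 ≈ 0.24660
Lighter = 0.24660, Darker = 0.03819
Ratio = (L_lighter + 0.05) / (L_darker + 0.05)
Ratio = (0.24660 + 0.05) / (0.03819 + 0.05) = 0.29660 / 0.08819 ≈ 3.3630
Ratio ≈ 3.36:1


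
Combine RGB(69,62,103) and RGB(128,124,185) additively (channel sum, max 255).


Additive: each channel = min(255, C₁+C₂)
R: 69+128 = 197 → 197
G: 62+124 = 186 → 186
B: 103+185 = 288 → 255
= RGB(197, 186, 255)


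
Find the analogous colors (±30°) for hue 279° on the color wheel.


Base hue: 279°
Left analog: (279 - 30) mod 360 = 249°
Right analog: (279 + 30) mod 360 = 309°
Analogous hues = 249° and 309°


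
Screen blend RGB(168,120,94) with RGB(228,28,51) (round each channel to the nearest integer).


Screen: C = 255 - (255-A)×(255-B)/255, rounded to nearest integer
R: 255 - (255-168)×(255-228)/255 = 255 - 2349/255 ≈ 255 - 9.212 = 245.788 → 246
G: 255 - (255-120)×(255-28)/255 = 255 - 30645/255 ≈ 255 - 120.176 = 134.824 → 135
B: 255 - (255-94)×(255-51)/255 = 255 - 32844/255 ≈ 255 - 128.800 = 126.200 → 126
= RGB(246, 135, 126)


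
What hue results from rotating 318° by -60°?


New hue = (H + rotation) mod 360
New hue = (318 -60) mod 360
= 258 mod 360
= 258°


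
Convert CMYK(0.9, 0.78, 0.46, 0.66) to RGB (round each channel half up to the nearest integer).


R = 255 × (1-C) × (1-K) = 255 × 0.10 × 0.34 = 8.67 → 9
G = 255 × (1-M) × (1-K) = 255 × 0.22 × 0.34 = 19.074 → 19
B = 255 × (1-Y) × (1-K) = 255 × 0.54 × 0.34 = 46.818 → 47
= RGB(9, 19, 47)


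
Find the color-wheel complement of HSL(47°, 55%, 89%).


Complement = opposite side of color wheel = hue + 180°
H' = (47 + 180) mod 360 = 227°
S and L unchanged.
= HSL(227°, 55%, 89%)


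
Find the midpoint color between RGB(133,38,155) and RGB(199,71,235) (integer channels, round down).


Midpoint: each channel = ⌊(C₁+C₂)/2⌋
R: ⌊(133+199)/2⌋ = 166
G: ⌊(38+71)/2⌋ = 54
B: ⌊(155+235)/2⌋ = 195
= RGB(166, 54, 195)


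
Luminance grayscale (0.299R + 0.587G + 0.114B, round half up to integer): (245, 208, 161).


Gray = 0.299×R + 0.587×G + 0.114×B
Gray = 0.299×245 + 0.587×208 + 0.114×161
Gray = 73.255 + 122.096 + 18.354
Gray = 213.705 → round half up → 214
Gray = 214


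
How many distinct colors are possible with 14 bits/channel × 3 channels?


Total bits = 14 bits/channel × 3 channels = 42 bits
Distinct colors = 2^42
= 4,398,046,511,104 colors


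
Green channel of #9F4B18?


Color: #9F4B18
R = 9F = 159
G = 4B = 75
B = 18 = 24
Green = 75


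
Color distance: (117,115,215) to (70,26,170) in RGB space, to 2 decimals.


d = √[(R₁-R₂)² + (G₁-G₂)² + (B₁-B₂)²]
d = √[(117-70)² + (115-26)² + (215-170)²]
d = √[2209 + 7921 + 2025]
d = √12155
d ≈ 110.25


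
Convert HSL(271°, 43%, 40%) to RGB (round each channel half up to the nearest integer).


H=271°, S=0.43, L=0.40
C = (1-|2L-1|)×S = (1-|-0.20|)×0.43 = 0.344
H' = H/60 = 271/60 ≈ 4.5167; X = C×(1-|H' mod 2 - 1|) ≈ 0.1777
m = L - C/2 = 0.40 - 0.172 = 0.228
Sector ⌊H'⌋ = 4 → (R',G',B') = (≈0.1777, 0.0, 0.344)
RGB = ((R'+m)×255, (G'+m)×255, (B'+m)×255) = (103.462, 58.14, 145.86)
Round half up → RGB(103, 58, 146)


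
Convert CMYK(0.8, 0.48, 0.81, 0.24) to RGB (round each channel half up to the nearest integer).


R = 255 × (1-C) × (1-K) = 255 × 0.20 × 0.76 = 38.76 → 39
G = 255 × (1-M) × (1-K) = 255 × 0.52 × 0.76 = 100.776 → 101
B = 255 × (1-Y) × (1-K) = 255 × 0.19 × 0.76 = 36.822 → 37
= RGB(39, 101, 37)


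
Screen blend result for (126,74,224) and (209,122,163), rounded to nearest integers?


Screen: C = 255 - (255-A)×(255-B)/255, rounded to nearest integer
R: 255 - (255-126)×(255-209)/255 = 255 - 5934/255 ≈ 255 - 23.271 = 231.729 → 232
G: 255 - (255-74)×(255-122)/255 = 255 - 24073/255 ≈ 255 - 94.404 = 160.596 → 161
B: 255 - (255-224)×(255-163)/255 = 255 - 2852/255 ≈ 255 - 11.184 = 243.816 → 244
= RGB(232, 161, 244)


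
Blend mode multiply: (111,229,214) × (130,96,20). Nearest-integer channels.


Multiply: C = A×B/255, rounded to nearest integer
R: 111×130/255 = 14430/255 ≈ 56.588 → 57
G: 229×96/255 = 21984/255 ≈ 86.212 → 86
B: 214×20/255 = 4280/255 ≈ 16.784 → 17
= RGB(57, 86, 17)


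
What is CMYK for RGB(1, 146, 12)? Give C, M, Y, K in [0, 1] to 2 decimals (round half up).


R'=1/255≈0.0039, G'=146/255≈0.5725, B'=12/255≈0.0471
K = 1 - max(R',G',B') = 1 - 146/255 = 109/255 = 0.42745… → 0.43
(1-R'-K)/(1-K) simplifies to (max-R)/max with max = 146:
C = (146-1)/146 = 145/146 = 0.99315… → 0.99
M = (146-146)/146 = 0/146 = 0 → 0.00
Y = (146-12)/146 = 134/146 = 0.91780… → 0.92
= CMYK(0.99, 0.00, 0.92, 0.43)


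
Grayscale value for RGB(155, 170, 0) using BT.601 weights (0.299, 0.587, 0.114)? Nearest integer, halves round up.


Gray = 0.299×R + 0.587×G + 0.114×B
Gray = 0.299×155 + 0.587×170 + 0.114×0
Gray = 46.345 + 99.790 + 0.000
Gray = 146.135 → round half up → 146
Gray = 146


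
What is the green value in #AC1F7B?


Color: #AC1F7B
R = AC = 172
G = 1F = 31
B = 7B = 123
Green = 31


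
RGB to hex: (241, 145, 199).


R = 241 → F1 (hex)
G = 145 → 91 (hex)
B = 199 → C7 (hex)
Hex = #F191C7


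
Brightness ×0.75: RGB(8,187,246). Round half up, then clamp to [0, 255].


Multiply each channel by 0.75, round half up, clamp to [0, 255]
R: 8×0.75 = 6
G: 187×0.75 = 140.25 → round → 140
B: 246×0.75 = 184.5 → round → 185
= RGB(6, 140, 185)


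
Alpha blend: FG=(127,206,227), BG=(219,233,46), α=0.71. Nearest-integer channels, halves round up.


C = α×F + (1-α)×B, with 1-α = 0.29
R: 0.71×127 + 0.29×219 = 90.17 + 63.51 = 153.68 → 154
G: 0.71×206 + 0.29×233 = 146.26 + 67.57 = 213.83 → 214
B: 0.71×227 + 0.29×46 = 161.17 + 13.34 = 174.51 → 175
= RGB(154, 214, 175)


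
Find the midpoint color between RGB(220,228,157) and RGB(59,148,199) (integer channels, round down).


Midpoint: each channel = ⌊(C₁+C₂)/2⌋
R: ⌊(220+59)/2⌋ = 139
G: ⌊(228+148)/2⌋ = 188
B: ⌊(157+199)/2⌋ = 178
= RGB(139, 188, 178)


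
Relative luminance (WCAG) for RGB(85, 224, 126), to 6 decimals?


Linearize each channel (sRGB transfer function): c = v/255; c_lin = c/12.92 if c ≤ 0.04045, else ((c+0.055)/1.055)^2.4
  R: 85/255 ≈ 0.333333 > 0.04045 → ((0.333333+0.055)/1.055)^2.4 ≈ 0.090842
  G: 224/255 ≈ 0.878431 > 0.04045 → ((0.878431+0.055)/1.055)^2.4 ≈ 0.745404
  B: 126/255 ≈ 0.494118 > 0.04045 → ((0.494118+0.055)/1.055)^2.4 ≈ 0.208637
R_lin = 0.090842, G_lin = 0.745404, B_lin = 0.208637
L = 0.2126×R + 0.7152×G + 0.0722×B
L = 0.2126×0.090842 + 0.7152×0.745404 + 0.0722×0.208637
L ≈ 0.567490


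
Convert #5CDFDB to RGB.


5C → 92 (R)
DF → 223 (G)
DB → 219 (B)
= RGB(92, 223, 219)


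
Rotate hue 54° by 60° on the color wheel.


New hue = (H + rotation) mod 360
New hue = (54 + 60) mod 360
= 114 mod 360
= 114°


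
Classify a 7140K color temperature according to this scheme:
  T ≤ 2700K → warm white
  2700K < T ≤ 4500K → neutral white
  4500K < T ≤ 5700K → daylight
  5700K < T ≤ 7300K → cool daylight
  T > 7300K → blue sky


Temperature: 7140K
5700K < 7140K ≤ 7300K → cool daylight
Classification: cool daylight


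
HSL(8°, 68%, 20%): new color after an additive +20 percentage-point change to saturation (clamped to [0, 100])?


Original S = 68%
Adjustment = +20 percentage points
New S = 68 + (20) = 88
Clamp to [0, 100] → 88
= HSL(8°, 88%, 20%)


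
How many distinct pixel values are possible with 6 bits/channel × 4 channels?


Total bits = 6 bits/channel × 4 channels = 24 bits
Distinct pixel values = 2^24
= 16,777,216 pixel values


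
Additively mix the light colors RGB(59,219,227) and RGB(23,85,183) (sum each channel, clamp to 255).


Additive: each channel = min(255, C₁+C₂)
R: 59+23 = 82 → 82
G: 219+85 = 304 → 255
B: 227+183 = 410 → 255
= RGB(82, 255, 255)


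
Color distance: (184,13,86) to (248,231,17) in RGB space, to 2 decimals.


d = √[(R₁-R₂)² + (G₁-G₂)² + (B₁-B₂)²]
d = √[(184-248)² + (13-231)² + (86-17)²]
d = √[4096 + 47524 + 4761]
d = √56381
d ≈ 237.45


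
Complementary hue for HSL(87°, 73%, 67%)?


Complement = opposite side of color wheel = hue + 180°
H' = (87 + 180) mod 360 = 267°
S and L unchanged.
= HSL(267°, 73%, 67%)


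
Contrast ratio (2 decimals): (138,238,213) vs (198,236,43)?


Linearize each sRGB channel c=v/255: c/12.92 if c ≤ 0.04045 else ((c+0.055)/1.055)^2.4
L = 0.2126×R_lin + 0.7152×G_lin + 0.0722×B_lin
Color 1 (138,238,213):
  R=138: 138/255≈0.5412 > 0.04045 → ((0.5412+0.055)/1.055)^2.4 ≈ 0.25415
  G=238: 238/255≈0.9333 > 0.04045 → ((0.9333+0.055)/1.055)^2.4 ≈ 0.85499
  B=213: 213/255≈0.8353 > 0.04045 → ((0.8353+0.055)/1.055)^2.4 ≈ 0.66539
  L1 = 0.2126×0.25415 + 0.7152×0.85499 + 0.0722×0.66539 ≈ 0.71356
Color 2 (198,236,43):
  R=198: 198/255≈0.7765 > 0.04045 → ((0.7765+0.055)/1.055)^2.4 ≈ 0.56471
  G=236: 236/255≈0.9255 > 0.04045 → ((0.9255+0.055)/1.055)^2.4 ≈ 0.83880
  B=43: 43/255≈0.1686 > 0.04045 → ((0.1686+0.055)/1.055)^2.4 ≈ 0.02416
  L2 = 0.2126×0.56471 + 0.7152×0.83880 + 0.0722×0.02416 ≈ 0.72171
Lighter = 0.72171, Darker = 0.71356
Ratio = (L_lighter + 0.05) / (L_darker + 0.05)
Ratio = (0.72171 + 0.05) / (0.71356 + 0.05) = 0.77171 / 0.76356 ≈ 1.0107
Ratio ≈ 1.01:1


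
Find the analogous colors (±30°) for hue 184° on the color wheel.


Base hue: 184°
Left analog: (184 - 30) mod 360 = 154°
Right analog: (184 + 30) mod 360 = 214°
Analogous hues = 154° and 214°


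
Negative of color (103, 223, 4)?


Invert: (255-R, 255-G, 255-B)
R: 255-103 = 152
G: 255-223 = 32
B: 255-4 = 251
= RGB(152, 32, 251)


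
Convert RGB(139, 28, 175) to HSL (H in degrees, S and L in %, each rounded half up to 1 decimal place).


Normalize: R'=139/255≈0.5451, G'=28/255≈0.1098, B'=175/255≈0.6863
Max=175/255, Min=28/255, Δ=Max-Min=147/255
L = (Max+Min)/2 = (175+28)/510 = 203/510 = 0.39803… → L = 39.8%
L ≤ 0.5 → S = Δ/(Max+Min) = 147/(175+28) = 147/203 = 0.72413… → S = 72.4%
(the 1/255 factors cancel in S and H, so raw channel differences can be used)
Max is B' → H = 60 × ((R-G)/Δ + 4) = 60 × ((139-28)/147 + 4)
  111/147 + 4 = 0.7551… + 4 = 4.7551…
  H = 60 × 4.7551… = 285.306…° → H = 285.3°
= HSL(285.3°, 72.4%, 39.8%)


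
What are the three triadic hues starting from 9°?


Triadic: equally spaced at 120° intervals
H1 = 9°
H2 = (9 + 120) mod 360 = 129°
H3 = (9 + 240) mod 360 = 249°
Triadic = 9°, 129°, 249°


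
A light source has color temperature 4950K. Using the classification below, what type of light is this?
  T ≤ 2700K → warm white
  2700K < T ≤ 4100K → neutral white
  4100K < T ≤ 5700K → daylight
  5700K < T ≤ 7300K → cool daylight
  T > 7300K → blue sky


Temperature: 4950K
4100K < 4950K ≤ 5700K → daylight
Classification: daylight


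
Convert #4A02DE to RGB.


4A → 74 (R)
02 → 2 (G)
DE → 222 (B)
= RGB(74, 2, 222)


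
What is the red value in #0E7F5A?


Color: #0E7F5A
R = 0E = 14
G = 7F = 127
B = 5A = 90
Red = 14


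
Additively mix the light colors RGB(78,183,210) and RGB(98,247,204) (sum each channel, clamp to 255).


Additive: each channel = min(255, C₁+C₂)
R: 78+98 = 176 → 176
G: 183+247 = 430 → 255
B: 210+204 = 414 → 255
= RGB(176, 255, 255)


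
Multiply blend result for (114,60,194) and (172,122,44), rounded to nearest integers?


Multiply: C = A×B/255, rounded to nearest integer
R: 114×172/255 = 19608/255 ≈ 76.894 → 77
G: 60×122/255 = 7320/255 ≈ 28.706 → 29
B: 194×44/255 = 8536/255 ≈ 33.475 → 33
= RGB(77, 29, 33)


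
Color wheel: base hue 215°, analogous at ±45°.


Base hue: 215°
Left analog: (215 - 45) mod 360 = 170°
Right analog: (215 + 45) mod 360 = 260°
Analogous hues = 170° and 260°


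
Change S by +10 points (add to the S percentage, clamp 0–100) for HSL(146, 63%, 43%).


Original S = 63%
Adjustment = +10 percentage points
New S = 63 + (10) = 73
Clamp to [0, 100] → 73
= HSL(146°, 73%, 43%)


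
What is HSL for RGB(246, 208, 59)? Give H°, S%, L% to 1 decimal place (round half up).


Normalize: R'=246/255≈0.9647, G'=208/255≈0.8157, B'=59/255≈0.2314
Max=246/255, Min=59/255, Δ=Max-Min=187/255
L = (Max+Min)/2 = (246+59)/510 = 305/510 = 0.59803… → L = 59.8%
L > 0.5 → S = Δ/(2-Max-Min) = 187/(510-246-59) = 187/205 = 0.91219… → S = 91.2%
(the 1/255 factors cancel in S and H, so raw channel differences can be used)
Max is R' → H = 60 × (((G-B)/Δ) mod 6) = 60 × (((208-59)/187) mod 6)
  149/187 = 0.7967…
  H = 60 × 0.7967… = 47.807…° → H = 47.8°
= HSL(47.8°, 91.2%, 59.8%)


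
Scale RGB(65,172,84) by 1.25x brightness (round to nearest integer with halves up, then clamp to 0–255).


Multiply each channel by 1.25, round half up, clamp to [0, 255]
R: 65×1.25 = 81.25 → round → 81
G: 172×1.25 = 215
B: 84×1.25 = 105
= RGB(81, 215, 105)


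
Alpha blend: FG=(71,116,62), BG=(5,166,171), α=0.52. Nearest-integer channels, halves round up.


C = α×F + (1-α)×B, with 1-α = 0.48
R: 0.52×71 + 0.48×5 = 36.92 + 2.40 = 39.32 → 39
G: 0.52×116 + 0.48×166 = 60.32 + 79.68 = 140.00 → 140
B: 0.52×62 + 0.48×171 = 32.24 + 82.08 = 114.32 → 114
= RGB(39, 140, 114)


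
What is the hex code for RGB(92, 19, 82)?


R = 92 → 5C (hex)
G = 19 → 13 (hex)
B = 82 → 52 (hex)
Hex = #5C1352


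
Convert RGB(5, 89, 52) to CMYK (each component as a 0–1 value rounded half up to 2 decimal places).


R'=5/255≈0.0196, G'=89/255≈0.3490, B'=52/255≈0.2039
K = 1 - max(R',G',B') = 1 - 89/255 = 166/255 = 0.65098… → 0.65
(1-R'-K)/(1-K) simplifies to (max-R)/max with max = 89:
C = (89-5)/89 = 84/89 = 0.94382… → 0.94
M = (89-89)/89 = 0/89 = 0 → 0.00
Y = (89-52)/89 = 37/89 = 0.41573… → 0.42
= CMYK(0.94, 0.00, 0.42, 0.65)


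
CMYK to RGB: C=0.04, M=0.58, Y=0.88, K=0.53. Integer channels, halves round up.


R = 255 × (1-C) × (1-K) = 255 × 0.96 × 0.47 = 115.056 → 115
G = 255 × (1-M) × (1-K) = 255 × 0.42 × 0.47 = 50.337 → 50
B = 255 × (1-Y) × (1-K) = 255 × 0.12 × 0.47 = 14.382 → 14
= RGB(115, 50, 14)


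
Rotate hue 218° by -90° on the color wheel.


New hue = (H + rotation) mod 360
New hue = (218 -90) mod 360
= 128 mod 360
= 128°


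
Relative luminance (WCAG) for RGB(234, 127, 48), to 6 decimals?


Linearize each channel (sRGB transfer function): c = v/255; c_lin = c/12.92 if c ≤ 0.04045, else ((c+0.055)/1.055)^2.4
  R: 234/255 ≈ 0.917647 > 0.04045 → ((0.917647+0.055)/1.055)^2.4 ≈ 0.822786
  G: 127/255 ≈ 0.498039 > 0.04045 → ((0.498039+0.055)/1.055)^2.4 ≈ 0.212231
  B: 48/255 ≈ 0.188235 > 0.04045 → ((0.188235+0.055)/1.055)^2.4 ≈ 0.029557
R_lin = 0.822786, G_lin = 0.212231, B_lin = 0.029557
L = 0.2126×R + 0.7152×G + 0.0722×B
L = 0.2126×0.822786 + 0.7152×0.212231 + 0.0722×0.029557
L ≈ 0.328846


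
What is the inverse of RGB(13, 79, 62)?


Invert: (255-R, 255-G, 255-B)
R: 255-13 = 242
G: 255-79 = 176
B: 255-62 = 193
= RGB(242, 176, 193)


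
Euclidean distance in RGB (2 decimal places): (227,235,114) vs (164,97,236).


d = √[(R₁-R₂)² + (G₁-G₂)² + (B₁-B₂)²]
d = √[(227-164)² + (235-97)² + (114-236)²]
d = √[3969 + 19044 + 14884]
d = √37897
d ≈ 194.67


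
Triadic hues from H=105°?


Triadic: equally spaced at 120° intervals
H1 = 105°
H2 = (105 + 120) mod 360 = 225°
H3 = (105 + 240) mod 360 = 345°
Triadic = 105°, 225°, 345°


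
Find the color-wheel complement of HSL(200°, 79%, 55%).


Complement = opposite side of color wheel = hue + 180°
H' = (200 + 180) mod 360 = 20°
S and L unchanged.
= HSL(20°, 79%, 55%)


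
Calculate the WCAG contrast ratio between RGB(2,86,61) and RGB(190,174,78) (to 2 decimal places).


Linearize each sRGB channel c=v/255: c/12.92 if c ≤ 0.04045 else ((c+0.055)/1.055)^2.4
L = 0.2126×R_lin + 0.7152×G_lin + 0.0722×B_lin
Color 1 (2,86,61):
  R=2: 2/255≈0.0078 ≤ 0.04045 → 0.0078/12.92 ≈ 0.00061
  G=86: 86/255≈0.3373 > 0.04045 → ((0.3373+0.055)/1.055)^2.4 ≈ 0.09306
  B=61: 61/255≈0.2392 > 0.04045 → ((0.2392+0.055)/1.055)^2.4 ≈ 0.04667
  L1 = 0.2126×0.00061 + 0.7152×0.09306 + 0.0722×0.04667 ≈ 0.07005
Color 2 (190,174,78):
  R=190: 190/255≈0.7451 > 0.04045 → ((0.7451+0.055)/1.055)^2.4 ≈ 0.51492
  G=174: 174/255≈0.6824 > 0.04045 → ((0.6824+0.055)/1.055)^2.4 ≈ 0.42327
  B=78: 78/255≈0.3059 > 0.04045 → ((0.3059+0.055)/1.055)^2.4 ≈ 0.07619
  L2 = 0.2126×0.51492 + 0.7152×0.42327 + 0.0722×0.07619 ≈ 0.41769
Lighter = 0.41769, Darker = 0.07005
Ratio = (L_lighter + 0.05) / (L_darker + 0.05)
Ratio = (0.41769 + 0.05) / (0.07005 + 0.05) = 0.46769 / 0.12005 ≈ 3.8957
Ratio ≈ 3.90:1


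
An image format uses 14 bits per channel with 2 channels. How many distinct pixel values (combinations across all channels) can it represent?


Total bits = 14 bits/channel × 2 channels = 28 bits
Distinct pixel values = 2^28
= 268,435,456 pixel values


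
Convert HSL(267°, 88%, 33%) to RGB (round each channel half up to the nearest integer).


H=267°, S=0.88, L=0.33
C = (1-|2L-1|)×S = (1-|-0.34|)×0.88 = 0.5808
H' = H/60 = 267/60 ≈ 4.4500; X = C×(1-|H' mod 2 - 1|) = 0.26136
m = L - C/2 = 0.33 - 0.2904 = 0.0396
Sector ⌊H'⌋ = 4 → (R',G',B') = (0.26136, 0.0, 0.5808)
RGB = ((R'+m)×255, (G'+m)×255, (B'+m)×255) = (76.7448, 10.098, 158.202)
Round half up → RGB(77, 10, 158)


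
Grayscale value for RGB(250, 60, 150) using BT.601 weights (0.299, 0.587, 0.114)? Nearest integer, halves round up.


Gray = 0.299×R + 0.587×G + 0.114×B
Gray = 0.299×250 + 0.587×60 + 0.114×150
Gray = 74.750 + 35.220 + 17.100
Gray = 127.070 → round half up → 127
Gray = 127


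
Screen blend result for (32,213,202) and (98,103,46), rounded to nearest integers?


Screen: C = 255 - (255-A)×(255-B)/255, rounded to nearest integer
R: 255 - (255-32)×(255-98)/255 = 255 - 35011/255 ≈ 255 - 137.298 = 117.702 → 118
G: 255 - (255-213)×(255-103)/255 = 255 - 6384/255 ≈ 255 - 25.035 = 229.965 → 230
B: 255 - (255-202)×(255-46)/255 = 255 - 11077/255 ≈ 255 - 43.439 = 211.561 → 212
= RGB(118, 230, 212)


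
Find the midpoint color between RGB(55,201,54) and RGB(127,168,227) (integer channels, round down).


Midpoint: each channel = ⌊(C₁+C₂)/2⌋
R: ⌊(55+127)/2⌋ = 91
G: ⌊(201+168)/2⌋ = 184
B: ⌊(54+227)/2⌋ = 140
= RGB(91, 184, 140)


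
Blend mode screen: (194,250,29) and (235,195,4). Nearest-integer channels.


Screen: C = 255 - (255-A)×(255-B)/255, rounded to nearest integer
R: 255 - (255-194)×(255-235)/255 = 255 - 1220/255 ≈ 255 - 4.784 = 250.216 → 250
G: 255 - (255-250)×(255-195)/255 = 255 - 300/255 ≈ 255 - 1.176 = 253.824 → 254
B: 255 - (255-29)×(255-4)/255 = 255 - 56726/255 ≈ 255 - 222.455 = 32.545 → 33
= RGB(250, 254, 33)


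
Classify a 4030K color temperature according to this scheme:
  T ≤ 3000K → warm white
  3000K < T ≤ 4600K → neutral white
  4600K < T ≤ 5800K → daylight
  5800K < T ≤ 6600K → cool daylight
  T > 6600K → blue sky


Temperature: 4030K
3000K < 4030K ≤ 4600K → neutral white
Classification: neutral white


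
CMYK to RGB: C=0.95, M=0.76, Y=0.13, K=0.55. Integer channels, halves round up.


R = 255 × (1-C) × (1-K) = 255 × 0.05 × 0.45 = 5.7375 → 6
G = 255 × (1-M) × (1-K) = 255 × 0.24 × 0.45 = 27.54 → 28
B = 255 × (1-Y) × (1-K) = 255 × 0.87 × 0.45 = 99.8325 → 100
= RGB(6, 28, 100)


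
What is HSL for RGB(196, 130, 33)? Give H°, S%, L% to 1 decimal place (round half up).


Normalize: R'=196/255≈0.7686, G'=130/255≈0.5098, B'=33/255≈0.1294
Max=196/255, Min=33/255, Δ=Max-Min=163/255
L = (Max+Min)/2 = (196+33)/510 = 229/510 = 0.44901… → L = 44.9%
L ≤ 0.5 → S = Δ/(Max+Min) = 163/(196+33) = 163/229 = 0.71179… → S = 71.2%
(the 1/255 factors cancel in S and H, so raw channel differences can be used)
Max is R' → H = 60 × (((G-B)/Δ) mod 6) = 60 × (((130-33)/163) mod 6)
  97/163 = 0.5950…
  H = 60 × 0.5950… = 35.705…° → H = 35.7°
= HSL(35.7°, 71.2%, 44.9%)


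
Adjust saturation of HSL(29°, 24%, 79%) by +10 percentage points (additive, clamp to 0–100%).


Original S = 24%
Adjustment = +10 percentage points
New S = 24 + (10) = 34
Clamp to [0, 100] → 34
= HSL(29°, 34%, 79%)


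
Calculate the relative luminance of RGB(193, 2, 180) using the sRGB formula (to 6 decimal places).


Linearize each channel (sRGB transfer function): c = v/255; c_lin = c/12.92 if c ≤ 0.04045, else ((c+0.055)/1.055)^2.4
  R: 193/255 ≈ 0.756863 > 0.04045 → ((0.756863+0.055)/1.055)^2.4 ≈ 0.533276
  G: 2/255 ≈ 0.007843 ≤ 0.04045 → 0.007843/12.92 ≈ 0.000607
  B: 180/255 ≈ 0.705882 > 0.04045 → ((0.705882+0.055)/1.055)^2.4 ≈ 0.456411
R_lin = 0.533276, G_lin = 0.000607, B_lin = 0.456411
L = 0.2126×R + 0.7152×G + 0.0722×B
L = 0.2126×0.533276 + 0.7152×0.000607 + 0.0722×0.456411
L ≈ 0.146762


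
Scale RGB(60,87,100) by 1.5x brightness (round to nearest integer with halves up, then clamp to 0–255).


Multiply each channel by 1.5, round half up, clamp to [0, 255]
R: 60×1.5 = 90
G: 87×1.5 = 130.5 → round → 131
B: 100×1.5 = 150
= RGB(90, 131, 150)


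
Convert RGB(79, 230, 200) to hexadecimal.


R = 79 → 4F (hex)
G = 230 → E6 (hex)
B = 200 → C8 (hex)
Hex = #4FE6C8


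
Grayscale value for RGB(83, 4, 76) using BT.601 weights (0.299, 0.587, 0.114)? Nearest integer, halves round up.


Gray = 0.299×R + 0.587×G + 0.114×B
Gray = 0.299×83 + 0.587×4 + 0.114×76
Gray = 24.817 + 2.348 + 8.664
Gray = 35.829 → round half up → 36
Gray = 36


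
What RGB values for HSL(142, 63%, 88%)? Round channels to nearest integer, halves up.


H=142°, S=0.63, L=0.88
C = (1-|2L-1|)×S = (1-|0.76|)×0.63 = 0.1512
H' = H/60 = 142/60 ≈ 2.3667; X = C×(1-|H' mod 2 - 1|) = 0.05544
m = L - C/2 = 0.88 - 0.0756 = 0.8044
Sector ⌊H'⌋ = 2 → (R',G',B') = (0.0, 0.1512, 0.05544)
RGB = ((R'+m)×255, (G'+m)×255, (B'+m)×255) = (205.122, 243.678, 219.2592)
Round half up → RGB(205, 244, 219)


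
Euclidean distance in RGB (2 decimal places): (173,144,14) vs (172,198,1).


d = √[(R₁-R₂)² + (G₁-G₂)² + (B₁-B₂)²]
d = √[(173-172)² + (144-198)² + (14-1)²]
d = √[1 + 2916 + 169]
d = √3086
d ≈ 55.55


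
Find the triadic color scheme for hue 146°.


Triadic: equally spaced at 120° intervals
H1 = 146°
H2 = (146 + 120) mod 360 = 266°
H3 = (146 + 240) mod 360 = 26°
Triadic = 146°, 266°, 26°


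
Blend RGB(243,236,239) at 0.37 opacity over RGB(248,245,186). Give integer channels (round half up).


C = α×F + (1-α)×B, with 1-α = 0.63
R: 0.37×243 + 0.63×248 = 89.91 + 156.24 = 246.15 → 246
G: 0.37×236 + 0.63×245 = 87.32 + 154.35 = 241.67 → 242
B: 0.37×239 + 0.63×186 = 88.43 + 117.18 = 205.61 → 206
= RGB(246, 242, 206)


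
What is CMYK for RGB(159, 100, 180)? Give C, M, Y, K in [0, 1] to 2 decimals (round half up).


R'=159/255≈0.6235, G'=100/255≈0.3922, B'=180/255≈0.7059
K = 1 - max(R',G',B') = 1 - 180/255 = 75/255 = 0.29411… → 0.29
(1-R'-K)/(1-K) simplifies to (max-R)/max with max = 180:
C = (180-159)/180 = 21/180 = 0.11666… → 0.12
M = (180-100)/180 = 80/180 = 0.44444… → 0.44
Y = (180-180)/180 = 0/180 = 0 → 0.00
= CMYK(0.12, 0.44, 0.00, 0.29)


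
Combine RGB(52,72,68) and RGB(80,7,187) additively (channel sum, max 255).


Additive: each channel = min(255, C₁+C₂)
R: 52+80 = 132 → 132
G: 72+7 = 79 → 79
B: 68+187 = 255 → 255
= RGB(132, 79, 255)


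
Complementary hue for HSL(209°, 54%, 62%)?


Complement = opposite side of color wheel = hue + 180°
H' = (209 + 180) mod 360 = 29°
S and L unchanged.
= HSL(29°, 54%, 62%)


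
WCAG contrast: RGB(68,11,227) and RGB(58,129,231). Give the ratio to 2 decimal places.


Linearize each sRGB channel c=v/255: c/12.92 if c ≤ 0.04045 else ((c+0.055)/1.055)^2.4
L = 0.2126×R_lin + 0.7152×G_lin + 0.0722×B_lin
Color 1 (68,11,227):
  R=68: 68/255≈0.2667 > 0.04045 → ((0.2667+0.055)/1.055)^2.4 ≈ 0.05781
  G=11: 11/255≈0.0431 > 0.04045 → ((0.0431+0.055)/1.055)^2.4 ≈ 0.00335
  B=227: 227/255≈0.8902 > 0.04045 → ((0.8902+0.055)/1.055)^2.4 ≈ 0.76815
  L1 = 0.2126×0.05781 + 0.7152×0.00335 + 0.0722×0.76815 ≈ 0.07014
Color 2 (58,129,231):
  R=58: 58/255≈0.2275 > 0.04045 → ((0.2275+0.055)/1.055)^2.4 ≈ 0.04231
  G=129: 129/255≈0.5059 > 0.04045 → ((0.5059+0.055)/1.055)^2.4 ≈ 0.21953
  B=231: 231/255≈0.9059 > 0.04045 → ((0.9059+0.055)/1.055)^2.4 ≈ 0.79910
  L2 = 0.2126×0.04231 + 0.7152×0.21953 + 0.0722×0.79910 ≈ 0.22370
Lighter = 0.22370, Darker = 0.07014
Ratio = (L_lighter + 0.05) / (L_darker + 0.05)
Ratio = (0.22370 + 0.05) / (0.07014 + 0.05) = 0.27370 / 0.12014 ≈ 2.2781
Ratio ≈ 2.28:1
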